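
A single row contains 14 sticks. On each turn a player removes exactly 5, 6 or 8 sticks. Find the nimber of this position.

0

Build the Grundy sequence with g(k) = mex{g(k−s) : s ∈ {5, 6, 8}, s ≤ k}:
g(0) = mex{} = 0
g(1) = mex{} = 0
g(2) = mex{} = 0
g(3) = mex{} = 0
g(4) = mex{} = 0
g(5) = mex{0} = 1
g(6) = mex{0} = 1
g(7) = mex{0} = 1
g(8) = mex{0} = 1
g(9) = mex{0} = 1
g(10) = mex{0,1} = 2
g(11) = mex{0,1} = 2
g(12) = mex{0,1} = 2
g(13) = mex{1} = 0
g(14) = mex{1} = 0
So g(14) = 0.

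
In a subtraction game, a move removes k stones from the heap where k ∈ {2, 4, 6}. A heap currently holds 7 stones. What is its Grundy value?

3

Build the Grundy sequence with g(k) = mex{g(k−s) : s ∈ {2, 4, 6}, s ≤ k}:
k:     0  1  2  3  4  5  6  7
g(k):  0  0  1  1  2  2  3  3
So g(7) = 3.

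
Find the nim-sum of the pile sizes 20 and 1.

21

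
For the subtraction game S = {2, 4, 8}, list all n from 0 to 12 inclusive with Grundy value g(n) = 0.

0, 1, 6, 7, 12

Build the Grundy sequence with g(k) = mex{g(k−s) : s ∈ {2, 4, 8}, s ≤ k}:
g(0) = mex{} = 0
g(1) = mex{} = 0
g(2) = mex{0} = 1
g(3) = mex{0} = 1
g(4) = mex{0,1} = 2
g(5) = mex{0,1} = 2
g(6) = mex{1,2} = 0
g(7) = mex{1,2} = 0
g(8) = mex{0,2} = 1
g(9) = mex{0,2} = 1
g(10) = mex{0,1} = 2
g(11) = mex{0,1} = 2
g(12) = mex{1,2} = 0
The P-positions (g = 0) in 0..12 are 0, 1, 6, 7, 12.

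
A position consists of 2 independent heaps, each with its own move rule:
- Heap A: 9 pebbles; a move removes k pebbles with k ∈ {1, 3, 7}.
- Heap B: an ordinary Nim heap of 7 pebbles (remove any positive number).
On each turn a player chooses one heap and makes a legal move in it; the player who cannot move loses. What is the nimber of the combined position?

Build the Grundy sequence for heap A with g(k) = mex{g(k−s) : s ∈ {1, 3, 7}, s ≤ k}:
g(0) = mex{} = 0
g(1) = mex{0} = 1
g(2) = mex{1} = 0
g(3) = mex{0} = 1
g(4) = mex{1} = 0
g(5) = mex{0} = 1
g(6) = mex{1} = 0
g(7) = mex{0} = 1
g(8) = mex{1} = 0
g(9) = mex{0} = 1
So g(9) = 1.
Heap B is a plain Nim heap of size 7, so its Grundy value is 7.
By the Sprague-Grundy theorem, the Grundy value of a sum of independent games is the XOR of the component values.
Combined value = 1 XOR 7 = 6.

6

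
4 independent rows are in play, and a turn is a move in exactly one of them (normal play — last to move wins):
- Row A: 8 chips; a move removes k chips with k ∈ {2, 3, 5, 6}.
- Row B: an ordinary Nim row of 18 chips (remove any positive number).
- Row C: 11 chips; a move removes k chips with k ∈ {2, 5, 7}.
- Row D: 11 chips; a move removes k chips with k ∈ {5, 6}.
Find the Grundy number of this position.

Grundy values for row A (subtraction set {2, 3, 5, 6}):
k:     0  1  2  3  4  5  6  7  8
g(k):  0  0  1  1  2  2  3  3  0
So g(8) = 0.
Row B is a plain Nim row of size 18, so its Grundy value is 18.
For row C, compute g(0), g(1), … with moves {2, 5, 7}:
g(0) = mex{} = 0
g(1) = mex{} = 0
g(2) = mex{0} = 1
g(3) = mex{0} = 1
g(4) = mex{1} = 0
g(5) = mex{0,1} = 2
g(6) = mex{0} = 1
g(7) = mex{0,1,2} = 3
g(8) = mex{0,1} = 2
g(9) = mex{0,1,3} = 2
g(10) = mex{1,2} = 0
g(11) = mex{0,1,2} = 3
So g(11) = 3.
Grundy values for row D (subtraction set {5, 6}):
k:     0  1  2  3  4  5  6  7  8  9 10 11
g(k):  0  0  0  0  0  1  1  1  1  1  2  0
So g(11) = 0.
By the Sprague-Grundy theorem, the Grundy value of a sum of independent games is the XOR of the component values.
Combined value = 0 XOR 18 XOR 3 XOR 0 = 17.

17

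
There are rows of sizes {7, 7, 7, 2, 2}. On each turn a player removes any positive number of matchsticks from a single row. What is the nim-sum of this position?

Compute the nim-sum pairwise:
7 ^ 7 = 0
0 ^ 7 = 7
7 ^ 2 = 5
5 ^ 2 = 7

7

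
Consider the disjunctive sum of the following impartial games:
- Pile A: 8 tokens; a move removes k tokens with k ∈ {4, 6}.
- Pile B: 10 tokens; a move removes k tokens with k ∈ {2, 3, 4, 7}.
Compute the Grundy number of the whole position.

0

Build the Grundy sequence for pile A with g(k) = mex{g(k−s) : s ∈ {4, 6}, s ≤ k}:
g(0) = mex{} = 0
g(1) = mex{} = 0
g(2) = mex{} = 0
g(3) = mex{} = 0
g(4) = mex{0} = 1
g(5) = mex{0} = 1
g(6) = mex{0} = 1
g(7) = mex{0} = 1
g(8) = mex{0,1} = 2
So g(8) = 2.
Grundy values for pile B (subtraction set {2, 3, 4, 7}):
k:     0  1  2  3  4  5  6  7  8  9 10
g(k):  0  0  1  1  2  2  0  3  1  4  2
So g(10) = 2.
The value of a disjunctive sum is the nim-sum of the parts.
Combined value = 2 ⊕ 2 = 0.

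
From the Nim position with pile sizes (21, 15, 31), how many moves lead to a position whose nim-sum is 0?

3

Compute the nim-sum pairwise:
21 XOR 15 = 26
26 XOR 31 = 5
The overall nim-sum is X = 5. A pile of size p has a winning move iff p XOR X < p (reduce it to p XOR X).
  21: 21 XOR 5 = 16 < 21 — winning move (to 16).
  15: 15 XOR 5 = 10 < 15 — winning move (to 10).
  31: 31 XOR 5 = 26 < 31 — winning move (to 26).
That gives 3 winning moves.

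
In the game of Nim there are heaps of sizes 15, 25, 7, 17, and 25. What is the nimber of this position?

Nim-sum: 15 ⊕ 25 ⊕ 7 ⊕ 17 ⊕ 25 = 25.

25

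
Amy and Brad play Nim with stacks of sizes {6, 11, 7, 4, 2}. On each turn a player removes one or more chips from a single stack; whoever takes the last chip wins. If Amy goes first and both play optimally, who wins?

Amy wins

Compute the nim-sum pairwise:
6 ^ 11 = 13
13 ^ 7 = 10
10 ^ 4 = 14
14 ^ 2 = 12
The nim-sum is 12 ≠ 0, so this is an N-position: the player to move can win; Amy has a winning move.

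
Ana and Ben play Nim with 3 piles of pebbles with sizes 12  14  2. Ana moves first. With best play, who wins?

Nim-sum: 12 XOR 14 XOR 2 = 0.
The nim-sum is 0, so this is a P-position: the player to move is in a losing position under optimal play; Ana is about to move from it and so loses — Ben wins.

Ben wins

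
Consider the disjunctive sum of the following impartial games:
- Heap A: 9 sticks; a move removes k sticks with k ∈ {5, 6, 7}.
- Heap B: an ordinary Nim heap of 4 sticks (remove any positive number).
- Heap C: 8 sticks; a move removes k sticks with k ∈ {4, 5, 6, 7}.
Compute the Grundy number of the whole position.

For heap A, compute g(0), g(1), … with moves {5, 6, 7}:
g(0) = mex{} = 0
g(1) = mex{} = 0
g(2) = mex{} = 0
g(3) = mex{} = 0
g(4) = mex{} = 0
g(5) = mex{0} = 1
g(6) = mex{0} = 1
g(7) = mex{0} = 1
g(8) = mex{0} = 1
g(9) = mex{0} = 1
So g(9) = 1.
Heap B is a plain Nim heap of size 4, so its Grundy value is 4.
Build the Grundy sequence for heap C with g(k) = mex{g(k−s) : s ∈ {4, 5, 6, 7}, s ≤ k}:
k:     0  1  2  3  4  5  6  7  8
g(k):  0  0  0  0  1  1  1  1  2
So g(8) = 2.
The value of a disjunctive sum is the nim-sum of the parts.
Combined value = 1 XOR 4 XOR 2 = 7.

7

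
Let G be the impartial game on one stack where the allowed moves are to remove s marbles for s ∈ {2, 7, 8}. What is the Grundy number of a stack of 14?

0

Compute g(0), g(1), … for moves {2, 7, 8}:
k:     0  1  2  3  4  5  6  7  8  9 10 11 12 13 14
g(k):  0  0  1  1  0  0  1  1  2  2  0  3  1  2  0
So g(14) = 0.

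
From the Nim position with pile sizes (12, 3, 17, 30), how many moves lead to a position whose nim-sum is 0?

Compute the nim-sum pairwise:
12 ⊕ 3 = 15
15 ⊕ 17 = 30
30 ⊕ 30 = 0
The nim-sum is already 0, so every move leaves a nonzero nim-sum — there are no winning moves.

0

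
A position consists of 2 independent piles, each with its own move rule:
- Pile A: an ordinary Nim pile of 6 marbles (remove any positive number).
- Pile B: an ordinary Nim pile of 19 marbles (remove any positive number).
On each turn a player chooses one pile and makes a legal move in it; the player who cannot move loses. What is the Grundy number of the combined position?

Pile A is a plain Nim pile of size 6, so its Grundy value is 6.
Pile B is a plain Nim pile of size 19, so its Grundy value is 19.
By the Sprague-Grundy theorem, the Grundy value of a sum of independent games is the XOR of the component values.
Combined value = 6 ⊕ 19 = 21.

21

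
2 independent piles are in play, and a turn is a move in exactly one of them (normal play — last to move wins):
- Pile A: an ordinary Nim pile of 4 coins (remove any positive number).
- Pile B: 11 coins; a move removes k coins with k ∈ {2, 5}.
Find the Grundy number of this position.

Pile A is a plain Nim pile of size 4, so its Grundy value is 4.
Grundy values for pile B (subtraction set {2, 5}):
k:     0  1  2  3  4  5  6  7  8  9 10 11
g(k):  0  0  1  1  0  2  1  0  0  1  1  0
So g(11) = 0.
By the Sprague-Grundy theorem, the Grundy value of a sum of independent games is the XOR of the component values.
Combined value = 4 XOR 0 = 4.

4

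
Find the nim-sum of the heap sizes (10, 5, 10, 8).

13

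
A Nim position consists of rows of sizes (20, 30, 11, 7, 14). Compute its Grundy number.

8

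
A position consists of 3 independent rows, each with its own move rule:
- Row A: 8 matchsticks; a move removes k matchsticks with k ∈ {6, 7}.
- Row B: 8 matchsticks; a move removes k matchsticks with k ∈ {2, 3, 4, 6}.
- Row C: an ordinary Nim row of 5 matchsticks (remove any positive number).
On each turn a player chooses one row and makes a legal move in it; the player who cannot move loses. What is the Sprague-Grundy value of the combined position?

Grundy values for row A (subtraction set {6, 7}):
g(0) = mex{} = 0
g(1) = mex{} = 0
g(2) = mex{} = 0
g(3) = mex{} = 0
g(4) = mex{} = 0
g(5) = mex{} = 0
g(6) = mex{0} = 1
g(7) = mex{0} = 1
g(8) = mex{0} = 1
So g(8) = 1.
For row B, compute g(0), g(1), … with moves {2, 3, 4, 6}:
k:     0  1  2  3  4  5  6  7  8
g(k):  0  0  1  1  2  2  3  3  0
So g(8) = 0.
Row C is a plain Nim row of size 5, so its Grundy value is 5.
By the Sprague-Grundy theorem, the Grundy value of a sum of independent games is the XOR of the component values.
Combined value = 1 XOR 0 XOR 5 = 4.

4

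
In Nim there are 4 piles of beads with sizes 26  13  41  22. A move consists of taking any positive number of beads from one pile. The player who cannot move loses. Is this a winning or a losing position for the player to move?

Nim-sum: 26 ^ 13 ^ 41 ^ 22 = 40.
The nim-sum is 40 ≠ 0, so this is an N-position: the player to move can win.

Winning position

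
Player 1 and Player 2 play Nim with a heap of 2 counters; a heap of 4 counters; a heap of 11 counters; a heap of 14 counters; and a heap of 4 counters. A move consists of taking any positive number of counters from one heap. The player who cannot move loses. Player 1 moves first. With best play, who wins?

Player 1 wins

Write each in binary and XOR column by column:
  0010  (2)
  0100  (4)
  1011  (11)
  1110  (14)
  0100  (4)
  ----
  0111  (7)
The nim-sum is 7 ≠ 0, so this is an N-position: the player to move can win; Player 1 has a winning move.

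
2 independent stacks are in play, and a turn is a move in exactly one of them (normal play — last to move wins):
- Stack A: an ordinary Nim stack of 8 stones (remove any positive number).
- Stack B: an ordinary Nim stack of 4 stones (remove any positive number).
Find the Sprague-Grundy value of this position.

Stack A is a plain Nim stack of size 8, so its Grundy value is 8.
Stack B is a plain Nim stack of size 4, so its Grundy value is 4.
By the Sprague-Grundy theorem, the Grundy value of a sum of independent games is the XOR of the component values.
Combined value = 8 XOR 4 = 12.

12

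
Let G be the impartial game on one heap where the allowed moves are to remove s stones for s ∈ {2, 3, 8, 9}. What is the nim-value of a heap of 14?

Grundy values for subtraction set {2, 3, 8, 9}:
g(0) = mex{} = 0
g(1) = mex{} = 0
g(2) = mex{0} = 1
g(3) = mex{0} = 1
g(4) = mex{0,1} = 2
g(5) = mex{1} = 0
g(6) = mex{1,2} = 0
g(7) = mex{0,2} = 1
g(8) = mex{0} = 1
g(9) = mex{0,1} = 2
g(10) = mex{0,1} = 2
g(11) = mex{1,2} = 0
g(12) = mex{1,2} = 0
g(13) = mex{0,2} = 1
g(14) = mex{0} = 1
So g(14) = 1.

1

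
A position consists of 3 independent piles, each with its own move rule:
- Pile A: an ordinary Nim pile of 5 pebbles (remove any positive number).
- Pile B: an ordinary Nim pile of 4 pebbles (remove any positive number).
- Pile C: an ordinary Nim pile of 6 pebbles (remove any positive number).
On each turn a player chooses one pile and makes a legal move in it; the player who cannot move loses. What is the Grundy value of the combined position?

7

Pile A is a plain Nim pile of size 5, so its Grundy value is 5.
Pile B is a plain Nim pile of size 4, so its Grundy value is 4.
Pile C is a plain Nim pile of size 6, so its Grundy value is 6.
The value of a disjunctive sum is the nim-sum of the parts.
Combined value = 5 ⊕ 4 ⊕ 6 = 7.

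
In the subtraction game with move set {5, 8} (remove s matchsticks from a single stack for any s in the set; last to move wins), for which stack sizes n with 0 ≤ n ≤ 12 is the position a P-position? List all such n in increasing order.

0, 1, 2, 3, 4

Grundy values for subtraction set {5, 8}:
k:     0  1  2  3  4  5  6  7  8  9 10 11 12
g(k):  0  0  0  0  0  1  1  1  1  1  2  2  2
The P-positions (g = 0) in 0..12 are 0, 1, 2, 3, 4.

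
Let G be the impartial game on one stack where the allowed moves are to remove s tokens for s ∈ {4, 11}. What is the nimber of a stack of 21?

1

Compute g(0), g(1), … for moves {4, 11}:
k:     0  1  2  3  4  5  6  7  8  9 10 11 12 13 14 15 16 17 18 19 20 21
g(k):  0  0  0  0  1  1  1  1  0  0  0  2  1  1  1  0  0  0  0  1  1  1
So g(21) = 1.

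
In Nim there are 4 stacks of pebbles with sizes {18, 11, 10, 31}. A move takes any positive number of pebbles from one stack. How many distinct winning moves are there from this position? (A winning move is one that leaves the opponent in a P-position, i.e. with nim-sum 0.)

3

Write each in binary and XOR column by column:
  10010  (18)
  01011  (11)
  01010  (10)
  11111  (31)
  -----
  01100  (12)
The overall nim-sum is X = 12. A stack of size p has a winning move iff p XOR X < p (reduce it to p XOR X).
  18: 18 XOR 12 = 30 ≥ 18 — no move.
  11: 11 XOR 12 = 7 < 11 — winning move (to 7).
  10: 10 XOR 12 = 6 < 10 — winning move (to 6).
  31: 31 XOR 12 = 19 < 31 — winning move (to 19).
That gives 3 winning moves.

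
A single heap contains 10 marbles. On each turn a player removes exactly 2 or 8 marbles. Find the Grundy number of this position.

Grundy values for subtraction set {2, 8}:
g(0) = mex{} = 0
g(1) = mex{} = 0
g(2) = mex{0} = 1
g(3) = mex{0} = 1
g(4) = mex{1} = 0
g(5) = mex{1} = 0
g(6) = mex{0} = 1
g(7) = mex{0} = 1
g(8) = mex{0,1} = 2
g(9) = mex{0,1} = 2
g(10) = mex{1,2} = 0
So g(10) = 0.

0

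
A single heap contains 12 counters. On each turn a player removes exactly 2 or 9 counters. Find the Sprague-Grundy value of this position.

0

Build the Grundy sequence with g(k) = mex{g(k−s) : s ∈ {2, 9}, s ≤ k}:
k:     0  1  2  3  4  5  6  7  8  9 10 11 12
g(k):  0  0  1  1  0  0  1  1  0  2  1  0  0
So g(12) = 0.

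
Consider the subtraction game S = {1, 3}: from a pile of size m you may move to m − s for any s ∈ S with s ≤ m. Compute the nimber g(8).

Grundy values for subtraction set {1, 3}:
k:     0  1  2  3  4  5  6  7  8
g(k):  0  1  0  1  0  1  0  1  0
So g(8) = 0.

0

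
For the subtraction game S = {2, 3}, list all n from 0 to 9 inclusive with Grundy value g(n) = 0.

0, 1, 5, 6

Compute g(0), g(1), … for moves {2, 3}:
g(0) = mex{} = 0
g(1) = mex{} = 0
g(2) = mex{0} = 1
g(3) = mex{0} = 1
g(4) = mex{0,1} = 2
g(5) = mex{1} = 0
g(6) = mex{1,2} = 0
g(7) = mex{0,2} = 1
g(8) = mex{0} = 1
g(9) = mex{0,1} = 2
The P-positions (g = 0) in 0..9 are 0, 1, 5, 6.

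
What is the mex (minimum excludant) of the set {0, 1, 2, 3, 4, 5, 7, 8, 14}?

The values 0, 1, 2, 3, 4, 5 are all present; 6 is the first non-negative integer missing from the set.

6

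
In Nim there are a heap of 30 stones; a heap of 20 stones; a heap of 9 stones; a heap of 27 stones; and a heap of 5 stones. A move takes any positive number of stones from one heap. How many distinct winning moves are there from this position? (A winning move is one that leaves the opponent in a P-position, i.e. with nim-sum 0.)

Nim-sum: 30 ^ 20 ^ 9 ^ 27 ^ 5 = 29.
The overall nim-sum is X = 29. A heap of size p has a winning move iff p XOR X < p (reduce it to p XOR X).
  30: 30 XOR 29 = 3 < 30 — winning move (to 3).
  20: 20 XOR 29 = 9 < 20 — winning move (to 9).
  9: 9 XOR 29 = 20 ≥ 9 — no move.
  27: 27 XOR 29 = 6 < 27 — winning move (to 6).
  5: 5 XOR 29 = 24 ≥ 5 — no move.
That gives 3 winning moves.

3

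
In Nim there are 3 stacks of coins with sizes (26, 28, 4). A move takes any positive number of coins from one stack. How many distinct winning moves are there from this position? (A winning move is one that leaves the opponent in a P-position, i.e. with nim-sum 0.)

1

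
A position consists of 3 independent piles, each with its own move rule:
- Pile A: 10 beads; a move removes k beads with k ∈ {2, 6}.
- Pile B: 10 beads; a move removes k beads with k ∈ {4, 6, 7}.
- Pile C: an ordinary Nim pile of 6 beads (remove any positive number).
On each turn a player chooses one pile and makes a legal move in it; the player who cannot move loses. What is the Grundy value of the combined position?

5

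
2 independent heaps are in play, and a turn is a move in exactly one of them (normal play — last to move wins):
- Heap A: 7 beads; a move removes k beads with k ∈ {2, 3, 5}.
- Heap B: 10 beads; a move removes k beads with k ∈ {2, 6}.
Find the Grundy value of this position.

1

Grundy values for heap A (subtraction set {2, 3, 5}):
g(0) = mex{} = 0
g(1) = mex{} = 0
g(2) = mex{0} = 1
g(3) = mex{0} = 1
g(4) = mex{0,1} = 2
g(5) = mex{0,1} = 2
g(6) = mex{0,1,2} = 3
g(7) = mex{1,2} = 0
So g(7) = 0.
For heap B, compute g(0), g(1), … with moves {2, 6}:
g(0) = mex{} = 0
g(1) = mex{} = 0
g(2) = mex{0} = 1
g(3) = mex{0} = 1
g(4) = mex{1} = 0
g(5) = mex{1} = 0
g(6) = mex{0} = 1
g(7) = mex{0} = 1
g(8) = mex{1} = 0
g(9) = mex{1} = 0
g(10) = mex{0} = 1
So g(10) = 1.
By the Sprague-Grundy theorem, the Grundy value of a sum of independent games is the XOR of the component values.
Combined value = 0 XOR 1 = 1.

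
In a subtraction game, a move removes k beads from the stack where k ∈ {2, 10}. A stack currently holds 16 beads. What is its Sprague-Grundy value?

Build the Grundy sequence with g(k) = mex{g(k−s) : s ∈ {2, 10}, s ≤ k}:
k:     0  1  2  3  4  5  6  7  8  9 10 11 12 13 14 15 16
g(k):  0  0  1  1  0  0  1  1  0  0  1  1  0  0  1  1  0
So g(16) = 0.

0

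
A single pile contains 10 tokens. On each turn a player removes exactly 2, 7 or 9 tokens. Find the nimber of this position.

3

Build the Grundy sequence with g(k) = mex{g(k−s) : s ∈ {2, 7, 9}, s ≤ k}:
g(0) = mex{} = 0
g(1) = mex{} = 0
g(2) = mex{0} = 1
g(3) = mex{0} = 1
g(4) = mex{1} = 0
g(5) = mex{1} = 0
g(6) = mex{0} = 1
g(7) = mex{0} = 1
g(8) = mex{0,1} = 2
g(9) = mex{0,1} = 2
g(10) = mex{0,1,2} = 3
So g(10) = 3.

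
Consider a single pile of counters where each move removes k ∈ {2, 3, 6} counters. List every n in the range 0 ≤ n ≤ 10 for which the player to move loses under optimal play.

0, 1, 5, 9, 10

Build the Grundy sequence with g(k) = mex{g(k−s) : s ∈ {2, 3, 6}, s ≤ k}:
g(0) = mex{} = 0
g(1) = mex{} = 0
g(2) = mex{0} = 1
g(3) = mex{0} = 1
g(4) = mex{0,1} = 2
g(5) = mex{1} = 0
g(6) = mex{0,1,2} = 3
g(7) = mex{0,2} = 1
g(8) = mex{0,1,3} = 2
g(9) = mex{1,3} = 0
g(10) = mex{1,2} = 0
The P-positions (g = 0) in 0..10 are 0, 1, 5, 9, 10.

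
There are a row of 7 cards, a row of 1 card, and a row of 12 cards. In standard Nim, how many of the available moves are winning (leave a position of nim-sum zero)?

Compute the nim-sum pairwise:
7 ⊕ 1 = 6
6 ⊕ 12 = 10
The overall nim-sum is X = 10. A row of size p has a winning move iff p XOR X < p (reduce it to p XOR X).
  7: 7 XOR 10 = 13 ≥ 7 — no move.
  1: 1 XOR 10 = 11 ≥ 1 — no move.
  12: 12 XOR 10 = 6 < 12 — winning move (to 6).
That gives 1 winning move.

1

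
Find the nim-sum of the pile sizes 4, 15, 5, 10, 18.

22

In binary:
  00100  (4)
  01111  (15)
  00101  (5)
  01010  (10)
  10010  (18)
  -----
  10110  (22)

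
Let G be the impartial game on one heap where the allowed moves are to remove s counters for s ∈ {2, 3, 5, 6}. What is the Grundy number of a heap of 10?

1

Build the Grundy sequence with g(k) = mex{g(k−s) : s ∈ {2, 3, 5, 6}, s ≤ k}:
k:     0  1  2  3  4  5  6  7  8  9 10
g(k):  0  0  1  1  2  2  3  3  0  0  1
So g(10) = 1.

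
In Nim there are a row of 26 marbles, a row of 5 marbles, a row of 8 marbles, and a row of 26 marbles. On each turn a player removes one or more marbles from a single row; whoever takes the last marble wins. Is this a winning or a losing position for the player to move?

Winning position

Nim-sum: 26 ^ 5 ^ 8 ^ 26 = 13.
The nim-sum is 13 ≠ 0, so this is an N-position: the player to move can win.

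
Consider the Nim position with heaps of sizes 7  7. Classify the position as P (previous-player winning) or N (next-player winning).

P-position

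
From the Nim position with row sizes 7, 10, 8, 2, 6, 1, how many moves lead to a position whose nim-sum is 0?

0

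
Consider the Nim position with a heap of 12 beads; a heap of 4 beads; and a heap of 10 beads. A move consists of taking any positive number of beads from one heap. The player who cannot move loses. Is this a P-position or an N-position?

Bitwise XOR of the heap sizes:
  1100  (12)
  0100  (4)
  1010  (10)
  ----
  0010  (2)
The nim-sum is 2 ≠ 0, so this is an N-position: the player to move can win.

N-position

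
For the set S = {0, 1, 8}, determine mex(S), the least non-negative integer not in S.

2

The values 0, 1 are all present; 2 is the first non-negative integer missing from the set.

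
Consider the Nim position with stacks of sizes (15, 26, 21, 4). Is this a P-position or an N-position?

Compute the nim-sum pairwise:
15 ^ 26 = 21
21 ^ 21 = 0
0 ^ 4 = 4
The nim-sum is 4 ≠ 0, so this is an N-position: the player to move can win.

N-position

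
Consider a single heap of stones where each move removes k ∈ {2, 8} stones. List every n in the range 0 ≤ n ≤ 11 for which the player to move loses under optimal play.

0, 1, 4, 5, 10, 11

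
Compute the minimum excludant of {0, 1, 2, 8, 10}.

The values 0, 1, 2 are all present; 3 is the first non-negative integer missing from the set.

3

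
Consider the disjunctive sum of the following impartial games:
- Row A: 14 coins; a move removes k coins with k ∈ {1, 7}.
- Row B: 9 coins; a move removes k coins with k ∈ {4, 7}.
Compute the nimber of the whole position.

Grundy values for row A (subtraction set {1, 7}):
k:     0  1  2  3  4  5  6  7  8  9 10 11 12 13 14
g(k):  0  1  0  1  0  1  0  1  0  1  0  1  0  1  0
So g(14) = 0.
For row B, compute g(0), g(1), … with moves {4, 7}:
k:     0  1  2  3  4  5  6  7  8  9
g(k):  0  0  0  0  1  1  1  1  2  2
So g(9) = 2.
By the Sprague-Grundy theorem, the Grundy value of a sum of independent games is the XOR of the component values.
Combined value = 0 ⊕ 2 = 2.

2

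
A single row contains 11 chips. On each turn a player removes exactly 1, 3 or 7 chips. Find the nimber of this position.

1

Build the Grundy sequence with g(k) = mex{g(k−s) : s ∈ {1, 3, 7}, s ≤ k}:
k:     0  1  2  3  4  5  6  7  8  9 10 11
g(k):  0  1  0  1  0  1  0  1  0  1  0  1
So g(11) = 1.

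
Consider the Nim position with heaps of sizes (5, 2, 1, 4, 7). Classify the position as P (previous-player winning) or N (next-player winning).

Nim-sum: 5 XOR 2 XOR 1 XOR 4 XOR 7 = 5.
The nim-sum is 5 ≠ 0, so this is an N-position: the player to move can win.

N-position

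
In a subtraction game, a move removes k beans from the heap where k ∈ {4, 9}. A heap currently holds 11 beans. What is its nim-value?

2

Grundy values for subtraction set {4, 9}:
g(0) = mex{} = 0
g(1) = mex{} = 0
g(2) = mex{} = 0
g(3) = mex{} = 0
g(4) = mex{0} = 1
g(5) = mex{0} = 1
g(6) = mex{0} = 1
g(7) = mex{0} = 1
g(8) = mex{1} = 0
g(9) = mex{0,1} = 2
g(10) = mex{0,1} = 2
g(11) = mex{0,1} = 2
So g(11) = 2.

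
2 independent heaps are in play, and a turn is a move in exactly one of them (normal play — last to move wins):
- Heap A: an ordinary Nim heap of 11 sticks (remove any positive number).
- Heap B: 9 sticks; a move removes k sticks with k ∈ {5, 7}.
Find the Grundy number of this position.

Heap A is a plain Nim heap of size 11, so its Grundy value is 11.
For heap B, compute g(0), g(1), … with moves {5, 7}:
k:     0  1  2  3  4  5  6  7  8  9
g(k):  0  0  0  0  0  1  1  1  1  1
So g(9) = 1.
By the Sprague-Grundy theorem, the Grundy value of a sum of independent games is the XOR of the component values.
Combined value = 11 ⊕ 1 = 10.

10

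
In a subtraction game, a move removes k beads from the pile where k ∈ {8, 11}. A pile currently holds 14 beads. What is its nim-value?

1

Compute g(0), g(1), … for moves {8, 11}:
k:     0  1  2  3  4  5  6  7  8  9 10 11 12 13 14
g(k):  0  0  0  0  0  0  0  0  1  1  1  1  1  1  1
So g(14) = 1.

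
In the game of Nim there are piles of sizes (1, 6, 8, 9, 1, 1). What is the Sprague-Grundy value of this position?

6

Nim-sum: 1 ⊕ 6 ⊕ 8 ⊕ 9 ⊕ 1 ⊕ 1 = 6.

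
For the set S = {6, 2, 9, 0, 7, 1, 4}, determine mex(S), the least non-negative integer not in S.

3

The values 0, 1, 2 are all present; 3 is the first non-negative integer missing from the set.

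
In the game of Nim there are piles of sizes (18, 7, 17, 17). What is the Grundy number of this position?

Compute the nim-sum pairwise:
18 XOR 7 = 21
21 XOR 17 = 4
4 XOR 17 = 21

21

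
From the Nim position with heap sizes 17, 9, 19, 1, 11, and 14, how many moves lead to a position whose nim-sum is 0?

Nim-sum: 17 XOR 9 XOR 19 XOR 1 XOR 11 XOR 14 = 15.
The overall nim-sum is X = 15. A heap of size p has a winning move iff p XOR X < p (reduce it to p XOR X).
  17: 17 XOR 15 = 30 ≥ 17 — no move.
  9: 9 XOR 15 = 6 < 9 — winning move (to 6).
  19: 19 XOR 15 = 28 ≥ 19 — no move.
  1: 1 XOR 15 = 14 ≥ 1 — no move.
  11: 11 XOR 15 = 4 < 11 — winning move (to 4).
  14: 14 XOR 15 = 1 < 14 — winning move (to 1).
That gives 3 winning moves.

3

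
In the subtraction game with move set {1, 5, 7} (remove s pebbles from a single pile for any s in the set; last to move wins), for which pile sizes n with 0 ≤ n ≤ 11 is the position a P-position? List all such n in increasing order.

0, 2, 4, 6, 8, 10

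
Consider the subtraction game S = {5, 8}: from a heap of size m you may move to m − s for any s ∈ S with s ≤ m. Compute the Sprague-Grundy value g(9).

Compute g(0), g(1), … for moves {5, 8}:
k:     0  1  2  3  4  5  6  7  8  9
g(k):  0  0  0  0  0  1  1  1  1  1
So g(9) = 1.

1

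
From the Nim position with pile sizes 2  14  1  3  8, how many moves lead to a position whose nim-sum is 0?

Compute the nim-sum pairwise:
2 ^ 14 = 12
12 ^ 1 = 13
13 ^ 3 = 14
14 ^ 8 = 6
The overall nim-sum is X = 6. A pile of size p has a winning move iff p XOR X < p (reduce it to p XOR X).
  2: 2 XOR 6 = 4 ≥ 2 — no move.
  14: 14 XOR 6 = 8 < 14 — winning move (to 8).
  1: 1 XOR 6 = 7 ≥ 1 — no move.
  3: 3 XOR 6 = 5 ≥ 3 — no move.
  8: 8 XOR 6 = 14 ≥ 8 — no move.
That gives 1 winning move.

1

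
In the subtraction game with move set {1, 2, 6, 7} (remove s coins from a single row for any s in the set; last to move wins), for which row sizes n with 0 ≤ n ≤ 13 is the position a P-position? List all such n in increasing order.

0, 3, 8, 11

Compute g(0), g(1), … for moves {1, 2, 6, 7}:
k:     0  1  2  3  4  5  6  7  8  9 10 11 12 13
g(k):  0  1  2  0  1  2  3  4  0  1  2  0  1  2
The P-positions (g = 0) in 0..13 are 0, 3, 8, 11.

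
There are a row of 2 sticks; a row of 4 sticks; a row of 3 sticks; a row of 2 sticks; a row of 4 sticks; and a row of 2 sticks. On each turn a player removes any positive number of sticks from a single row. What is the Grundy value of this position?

1

In binary:
  010  (2)
  100  (4)
  011  (3)
  010  (2)
  100  (4)
  010  (2)
  ---
  001  (1)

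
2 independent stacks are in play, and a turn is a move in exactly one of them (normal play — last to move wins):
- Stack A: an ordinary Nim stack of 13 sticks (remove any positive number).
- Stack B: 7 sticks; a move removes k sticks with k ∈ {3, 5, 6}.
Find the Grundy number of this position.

Stack A is a plain Nim stack of size 13, so its Grundy value is 13.
Grundy values for stack B (subtraction set {3, 5, 6}):
g(0) = mex{} = 0
g(1) = mex{} = 0
g(2) = mex{} = 0
g(3) = mex{0} = 1
g(4) = mex{0} = 1
g(5) = mex{0} = 1
g(6) = mex{0,1} = 2
g(7) = mex{0,1} = 2
So g(7) = 2.
The value of a disjunctive sum is the nim-sum of the parts.
Combined value = 13 XOR 2 = 15.

15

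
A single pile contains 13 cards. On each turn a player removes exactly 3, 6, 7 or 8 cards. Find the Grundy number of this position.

Grundy values for subtraction set {3, 6, 7, 8}:
k:     0  1  2  3  4  5  6  7  8  9 10 11 12 13
g(k):  0  0  0  1  1  1  2  2  2  3  3  0  0  0
So g(13) = 0.

0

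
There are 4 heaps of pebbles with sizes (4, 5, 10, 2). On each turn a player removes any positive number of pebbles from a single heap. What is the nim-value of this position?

9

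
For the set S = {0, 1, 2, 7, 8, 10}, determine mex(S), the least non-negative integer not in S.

3

The values 0, 1, 2 are all present; 3 is the first non-negative integer missing from the set.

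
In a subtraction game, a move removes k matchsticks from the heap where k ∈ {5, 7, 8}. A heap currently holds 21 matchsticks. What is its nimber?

1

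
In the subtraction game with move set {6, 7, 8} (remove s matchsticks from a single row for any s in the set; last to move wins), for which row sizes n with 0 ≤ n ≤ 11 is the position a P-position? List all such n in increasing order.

0, 1, 2, 3, 4, 5

Compute g(0), g(1), … for moves {6, 7, 8}:
g(0) = mex{} = 0
g(1) = mex{} = 0
g(2) = mex{} = 0
g(3) = mex{} = 0
g(4) = mex{} = 0
g(5) = mex{} = 0
g(6) = mex{0} = 1
g(7) = mex{0} = 1
g(8) = mex{0} = 1
g(9) = mex{0} = 1
g(10) = mex{0} = 1
g(11) = mex{0} = 1
The P-positions (g = 0) in 0..11 are 0, 1, 2, 3, 4, 5.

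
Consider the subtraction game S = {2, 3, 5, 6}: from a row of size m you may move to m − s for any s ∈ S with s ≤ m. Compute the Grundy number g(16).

0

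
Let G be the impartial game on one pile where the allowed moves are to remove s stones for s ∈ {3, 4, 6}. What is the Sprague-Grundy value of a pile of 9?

0

Grundy values for subtraction set {3, 4, 6}:
k:     0  1  2  3  4  5  6  7  8  9
g(k):  0  0  0  1  1  1  2  2  2  0
So g(9) = 0.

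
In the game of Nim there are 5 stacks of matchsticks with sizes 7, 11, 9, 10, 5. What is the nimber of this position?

10

Compute the nim-sum pairwise:
7 XOR 11 = 12
12 XOR 9 = 5
5 XOR 10 = 15
15 XOR 5 = 10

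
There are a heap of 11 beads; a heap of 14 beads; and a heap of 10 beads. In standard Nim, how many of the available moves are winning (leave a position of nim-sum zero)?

3

Compute the nim-sum pairwise:
11 ^ 14 = 5
5 ^ 10 = 15
The overall nim-sum is X = 15. A heap of size p has a winning move iff p XOR X < p (reduce it to p XOR X).
  11: 11 XOR 15 = 4 < 11 — winning move (to 4).
  14: 14 XOR 15 = 1 < 14 — winning move (to 1).
  10: 10 XOR 15 = 5 < 10 — winning move (to 5).
That gives 3 winning moves.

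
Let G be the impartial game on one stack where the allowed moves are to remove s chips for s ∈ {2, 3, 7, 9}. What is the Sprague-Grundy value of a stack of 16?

Compute g(0), g(1), … for moves {2, 3, 7, 9}:
k:     0  1  2  3  4  5  6  7  8  9 10 11 12 13 14 15 16
g(k):  0  0  1  1  2  0  0  1  1  2  2  0  3  1  2  2  0
So g(16) = 0.

0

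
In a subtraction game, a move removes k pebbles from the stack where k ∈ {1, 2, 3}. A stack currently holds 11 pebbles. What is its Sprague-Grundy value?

Grundy values for subtraction set {1, 2, 3}:
g(0) = mex{} = 0
g(1) = mex{0} = 1
g(2) = mex{0,1} = 2
g(3) = mex{0,1,2} = 3
g(4) = mex{1,2,3} = 0
g(5) = mex{0,2,3} = 1
g(6) = mex{0,1,3} = 2
g(7) = mex{0,1,2} = 3
g(8) = mex{1,2,3} = 0
g(9) = mex{0,2,3} = 1
g(10) = mex{0,1,3} = 2
g(11) = mex{0,1,2} = 3
So g(11) = 3.

3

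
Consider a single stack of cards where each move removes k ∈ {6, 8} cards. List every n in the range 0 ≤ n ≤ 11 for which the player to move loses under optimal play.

0, 1, 2, 3, 4, 5

Compute g(0), g(1), … for moves {6, 8}:
g(0) = mex{} = 0
g(1) = mex{} = 0
g(2) = mex{} = 0
g(3) = mex{} = 0
g(4) = mex{} = 0
g(5) = mex{} = 0
g(6) = mex{0} = 1
g(7) = mex{0} = 1
g(8) = mex{0} = 1
g(9) = mex{0} = 1
g(10) = mex{0} = 1
g(11) = mex{0} = 1
The P-positions (g = 0) in 0..11 are 0, 1, 2, 3, 4, 5.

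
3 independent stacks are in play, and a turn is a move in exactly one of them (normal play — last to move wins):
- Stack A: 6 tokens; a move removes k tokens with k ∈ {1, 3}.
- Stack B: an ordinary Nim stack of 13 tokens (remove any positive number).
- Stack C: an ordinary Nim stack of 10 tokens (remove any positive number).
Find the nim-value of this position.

7

Grundy values for stack A (subtraction set {1, 3}):
g(0) = mex{} = 0
g(1) = mex{0} = 1
g(2) = mex{1} = 0
g(3) = mex{0} = 1
g(4) = mex{1} = 0
g(5) = mex{0} = 1
g(6) = mex{1} = 0
So g(6) = 0.
Stack B is a plain Nim stack of size 13, so its Grundy value is 13.
Stack C is a plain Nim stack of size 10, so its Grundy value is 10.
The value of a disjunctive sum is the nim-sum of the parts.
Combined value = 0 ⊕ 13 ⊕ 10 = 7.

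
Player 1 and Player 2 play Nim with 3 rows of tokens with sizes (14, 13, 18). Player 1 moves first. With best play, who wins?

Player 1 wins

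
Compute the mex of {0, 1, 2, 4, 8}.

3

The values 0, 1, 2 are all present; 3 is the first non-negative integer missing from the set.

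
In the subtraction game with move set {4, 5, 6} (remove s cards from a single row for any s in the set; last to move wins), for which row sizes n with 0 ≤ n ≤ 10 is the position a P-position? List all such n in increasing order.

0, 1, 2, 3, 10

Grundy values for subtraction set {4, 5, 6}:
g(0) = mex{} = 0
g(1) = mex{} = 0
g(2) = mex{} = 0
g(3) = mex{} = 0
g(4) = mex{0} = 1
g(5) = mex{0} = 1
g(6) = mex{0} = 1
g(7) = mex{0} = 1
g(8) = mex{0,1} = 2
g(9) = mex{0,1} = 2
g(10) = mex{1} = 0
The P-positions (g = 0) in 0..10 are 0, 1, 2, 3, 10.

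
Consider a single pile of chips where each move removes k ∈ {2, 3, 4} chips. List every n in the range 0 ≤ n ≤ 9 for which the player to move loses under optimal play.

0, 1, 6, 7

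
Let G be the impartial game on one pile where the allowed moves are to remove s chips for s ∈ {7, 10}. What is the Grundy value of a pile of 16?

Grundy values for subtraction set {7, 10}:
k:     0  1  2  3  4  5  6  7  8  9 10 11 12 13 14 15 16
g(k):  0  0  0  0  0  0  0  1  1  1  1  1  1  1  2  2  2
So g(16) = 2.

2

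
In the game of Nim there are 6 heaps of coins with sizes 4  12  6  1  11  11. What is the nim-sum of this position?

15

In binary:
  0100  (4)
  1100  (12)
  0110  (6)
  0001  (1)
  1011  (11)
  1011  (11)
  ----
  1111  (15)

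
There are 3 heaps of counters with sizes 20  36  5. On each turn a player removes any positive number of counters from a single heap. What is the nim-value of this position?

Compute the nim-sum pairwise:
20 XOR 36 = 48
48 XOR 5 = 53

53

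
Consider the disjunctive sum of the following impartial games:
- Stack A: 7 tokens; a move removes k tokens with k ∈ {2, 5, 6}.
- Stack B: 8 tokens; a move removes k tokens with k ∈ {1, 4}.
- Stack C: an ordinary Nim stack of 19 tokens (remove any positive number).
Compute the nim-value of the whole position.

For stack A, compute g(0), g(1), … with moves {2, 5, 6}:
k:     0  1  2  3  4  5  6  7
g(k):  0  0  1  1  0  2  1  3
So g(7) = 3.
For stack B, compute g(0), g(1), … with moves {1, 4}:
g(0) = mex{} = 0
g(1) = mex{0} = 1
g(2) = mex{1} = 0
g(3) = mex{0} = 1
g(4) = mex{0,1} = 2
g(5) = mex{1,2} = 0
g(6) = mex{0} = 1
g(7) = mex{1} = 0
g(8) = mex{0,2} = 1
So g(8) = 1.
Stack C is a plain Nim stack of size 19, so its Grundy value is 19.
By the Sprague-Grundy theorem, the Grundy value of a sum of independent games is the XOR of the component values.
Combined value = 3 ⊕ 1 ⊕ 19 = 17.

17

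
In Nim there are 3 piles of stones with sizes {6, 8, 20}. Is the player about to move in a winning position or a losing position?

Winning position

Compute the nim-sum pairwise:
6 ⊕ 8 = 14
14 ⊕ 20 = 26
The nim-sum is 26 ≠ 0, so this is an N-position: the player to move can win.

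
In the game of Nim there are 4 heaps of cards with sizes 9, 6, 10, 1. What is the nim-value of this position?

Compute the nim-sum pairwise:
9 XOR 6 = 15
15 XOR 10 = 5
5 XOR 1 = 4

4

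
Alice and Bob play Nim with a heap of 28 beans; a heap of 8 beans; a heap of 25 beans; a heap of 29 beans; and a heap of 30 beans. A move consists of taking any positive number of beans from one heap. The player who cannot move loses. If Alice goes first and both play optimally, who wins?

Alice wins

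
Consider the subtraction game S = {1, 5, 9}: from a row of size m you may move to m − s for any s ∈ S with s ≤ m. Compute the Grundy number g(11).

Compute g(0), g(1), … for moves {1, 5, 9}:
k:     0  1  2  3  4  5  6  7  8  9 10 11
g(k):  0  1  0  1  0  1  0  1  0  1  0  1
So g(11) = 1.

1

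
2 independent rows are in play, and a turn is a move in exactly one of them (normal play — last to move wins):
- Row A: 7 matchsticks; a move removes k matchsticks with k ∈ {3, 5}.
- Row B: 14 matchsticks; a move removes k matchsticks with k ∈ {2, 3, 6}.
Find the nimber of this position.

For row A, compute g(0), g(1), … with moves {3, 5}:
k:     0  1  2  3  4  5  6  7
g(k):  0  0  0  1  1  1  2  2
So g(7) = 2.
Build the Grundy sequence for row B with g(k) = mex{g(k−s) : s ∈ {2, 3, 6}, s ≤ k}:
k:     0  1  2  3  4  5  6  7  8  9 10 11 12 13 14
g(k):  0  0  1  1  2  0  3  1  2  0  0  1  1  2  0
So g(14) = 0.
By the Sprague-Grundy theorem, the Grundy value of a sum of independent games is the XOR of the component values.
Combined value = 2 ⊕ 0 = 2.

2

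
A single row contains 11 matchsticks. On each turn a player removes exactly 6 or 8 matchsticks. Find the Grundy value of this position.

1

Build the Grundy sequence with g(k) = mex{g(k−s) : s ∈ {6, 8}, s ≤ k}:
g(0) = mex{} = 0
g(1) = mex{} = 0
g(2) = mex{} = 0
g(3) = mex{} = 0
g(4) = mex{} = 0
g(5) = mex{} = 0
g(6) = mex{0} = 1
g(7) = mex{0} = 1
g(8) = mex{0} = 1
g(9) = mex{0} = 1
g(10) = mex{0} = 1
g(11) = mex{0} = 1
So g(11) = 1.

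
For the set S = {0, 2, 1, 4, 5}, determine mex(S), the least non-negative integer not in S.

3

The values 0, 1, 2 are all present; 3 is the first non-negative integer missing from the set.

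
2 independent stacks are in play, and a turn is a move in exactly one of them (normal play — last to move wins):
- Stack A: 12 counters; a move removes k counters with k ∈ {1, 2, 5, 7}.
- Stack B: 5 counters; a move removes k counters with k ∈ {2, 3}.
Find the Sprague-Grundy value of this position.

0

For stack A, compute g(0), g(1), … with moves {1, 2, 5, 7}:
g(0) = mex{} = 0
g(1) = mex{0} = 1
g(2) = mex{0,1} = 2
g(3) = mex{1,2} = 0
g(4) = mex{0,2} = 1
g(5) = mex{0,1} = 2
g(6) = mex{1,2} = 0
g(7) = mex{0,2} = 1
g(8) = mex{0,1} = 2
g(9) = mex{1,2} = 0
g(10) = mex{0,2} = 1
g(11) = mex{0,1} = 2
g(12) = mex{1,2} = 0
So g(12) = 0.
Build the Grundy sequence for stack B with g(k) = mex{g(k−s) : s ∈ {2, 3}, s ≤ k}:
k:     0  1  2  3  4  5
g(k):  0  0  1  1  2  0
So g(5) = 0.
The value of a disjunctive sum is the nim-sum of the parts.
Combined value = 0 ⊕ 0 = 0.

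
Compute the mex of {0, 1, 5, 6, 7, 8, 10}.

2

The values 0, 1 are all present; 2 is the first non-negative integer missing from the set.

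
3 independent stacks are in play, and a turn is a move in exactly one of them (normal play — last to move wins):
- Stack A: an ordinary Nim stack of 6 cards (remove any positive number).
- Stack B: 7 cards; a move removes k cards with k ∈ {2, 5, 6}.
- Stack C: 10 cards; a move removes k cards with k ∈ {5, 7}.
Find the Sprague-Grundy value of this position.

7

Stack A is a plain Nim stack of size 6, so its Grundy value is 6.
Grundy values for stack B (subtraction set {2, 5, 6}):
k:     0  1  2  3  4  5  6  7
g(k):  0  0  1  1  0  2  1  3
So g(7) = 3.
For stack C, compute g(0), g(1), … with moves {5, 7}:
k:     0  1  2  3  4  5  6  7  8  9 10
g(k):  0  0  0  0  0  1  1  1  1  1  2
So g(10) = 2.
By the Sprague-Grundy theorem, the Grundy value of a sum of independent games is the XOR of the component values.
Combined value = 6 XOR 3 XOR 2 = 7.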